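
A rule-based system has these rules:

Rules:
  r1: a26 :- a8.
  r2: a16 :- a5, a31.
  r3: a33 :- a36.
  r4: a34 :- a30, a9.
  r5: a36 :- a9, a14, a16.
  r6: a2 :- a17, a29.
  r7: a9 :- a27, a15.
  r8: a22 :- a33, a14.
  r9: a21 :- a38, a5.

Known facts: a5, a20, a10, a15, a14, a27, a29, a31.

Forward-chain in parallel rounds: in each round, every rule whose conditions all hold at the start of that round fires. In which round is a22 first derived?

[1] r2 [a16 :- a5, a31.]; r7 [a9 :- a27, a15.]. ⇒ new: a16, a9.
[2] r5 [a36 :- a9, a14, a16.]. ⇒ new: a36.
[3] r3 [a33 :- a36.]. ⇒ new: a33.
[4] r8 [a22 :- a33, a14.]. ⇒ new: a22.
a22 first appears in round 4.

4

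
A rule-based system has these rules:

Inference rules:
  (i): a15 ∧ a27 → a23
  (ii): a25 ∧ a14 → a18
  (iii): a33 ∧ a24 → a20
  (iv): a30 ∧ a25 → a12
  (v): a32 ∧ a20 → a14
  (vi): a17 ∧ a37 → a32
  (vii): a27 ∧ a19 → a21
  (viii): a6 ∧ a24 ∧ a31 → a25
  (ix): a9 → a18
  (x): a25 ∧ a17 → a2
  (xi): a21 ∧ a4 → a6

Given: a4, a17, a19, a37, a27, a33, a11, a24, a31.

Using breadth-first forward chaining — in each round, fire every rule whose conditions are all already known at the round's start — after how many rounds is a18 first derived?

4

Round 1: (iii) [a33 ∧ a24 → a20]; (vi) [a17 ∧ a37 → a32]; (vii) [a27 ∧ a19 → a21]. New: a20, a32, a21.
Round 2: (v) [a32 ∧ a20 → a14]; (xi) [a21 ∧ a4 → a6]. New: a14, a6.
Round 3: (viii) [a6 ∧ a24 ∧ a31 → a25]. New: a25.
Round 4: (ii) [a25 ∧ a14 → a18]; (x) [a25 ∧ a17 → a2]. New: a18, a2.
a18 first appears in round 4.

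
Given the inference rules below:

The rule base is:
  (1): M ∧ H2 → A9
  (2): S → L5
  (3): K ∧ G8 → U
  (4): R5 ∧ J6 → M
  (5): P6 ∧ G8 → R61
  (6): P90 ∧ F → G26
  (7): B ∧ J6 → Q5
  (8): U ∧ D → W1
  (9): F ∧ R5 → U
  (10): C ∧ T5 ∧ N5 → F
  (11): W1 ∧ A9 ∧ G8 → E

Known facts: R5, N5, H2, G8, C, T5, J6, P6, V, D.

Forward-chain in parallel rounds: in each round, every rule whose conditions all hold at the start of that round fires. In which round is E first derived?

[1] (4) [R5 ∧ J6 → M]; (5) [P6 ∧ G8 → R61]; (10) [C ∧ T5 ∧ N5 → F]. ⇒ new: M, R61, F.
[2] (1) [M ∧ H2 → A9]; (9) [F ∧ R5 → U]. ⇒ new: A9, U.
[3] (8) [U ∧ D → W1]. ⇒ new: W1.
[4] (11) [W1 ∧ A9 ∧ G8 → E]. ⇒ new: E.
E first appears in round 4.

4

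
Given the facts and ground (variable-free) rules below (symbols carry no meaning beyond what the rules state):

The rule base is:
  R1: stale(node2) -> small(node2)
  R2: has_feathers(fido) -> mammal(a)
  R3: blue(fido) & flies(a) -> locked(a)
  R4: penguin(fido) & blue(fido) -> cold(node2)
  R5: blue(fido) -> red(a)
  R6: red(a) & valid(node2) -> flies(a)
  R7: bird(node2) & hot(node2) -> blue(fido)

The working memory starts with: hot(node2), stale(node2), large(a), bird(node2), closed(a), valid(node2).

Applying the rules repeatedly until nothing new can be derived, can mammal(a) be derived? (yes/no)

Round 1 — R1, R7, derive small(node2), blue(fido).
Round 2 — R5, derive red(a).
Round 3 — R6, derive flies(a).
Round 4 — R3, derive locked(a).
Fixed point reached. mammal(a) is concluded only by R2; R2 needs has_feathers(fido) (never derived).

no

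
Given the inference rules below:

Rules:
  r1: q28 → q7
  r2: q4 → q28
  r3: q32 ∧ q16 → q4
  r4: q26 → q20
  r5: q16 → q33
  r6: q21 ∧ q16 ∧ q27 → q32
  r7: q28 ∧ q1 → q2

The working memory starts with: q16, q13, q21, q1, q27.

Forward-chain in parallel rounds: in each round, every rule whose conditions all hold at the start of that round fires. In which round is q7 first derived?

Round 1 fires r5, r6, giving q33, q32.
Round 2 fires r3, giving q4.
Round 3 fires r2, giving q28.
Round 4 fires r1, r7, giving q7, q2.
q7 first appears in round 4.

4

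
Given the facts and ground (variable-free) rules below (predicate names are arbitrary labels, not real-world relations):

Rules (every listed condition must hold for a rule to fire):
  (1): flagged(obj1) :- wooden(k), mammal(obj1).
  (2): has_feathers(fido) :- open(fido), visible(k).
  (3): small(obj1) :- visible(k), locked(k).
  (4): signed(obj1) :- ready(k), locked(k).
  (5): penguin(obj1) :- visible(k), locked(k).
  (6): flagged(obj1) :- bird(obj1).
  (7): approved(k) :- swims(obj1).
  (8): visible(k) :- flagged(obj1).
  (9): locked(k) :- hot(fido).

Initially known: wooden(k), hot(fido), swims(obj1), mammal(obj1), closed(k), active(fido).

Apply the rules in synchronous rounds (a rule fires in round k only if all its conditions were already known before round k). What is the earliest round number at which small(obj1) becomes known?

Round 1 — (1), (7), (9), derive flagged(obj1), approved(k), locked(k).
Round 2 — (8), derive visible(k).
Round 3 — (3), (5), derive small(obj1), penguin(obj1).
small(obj1) first appears in round 3.

3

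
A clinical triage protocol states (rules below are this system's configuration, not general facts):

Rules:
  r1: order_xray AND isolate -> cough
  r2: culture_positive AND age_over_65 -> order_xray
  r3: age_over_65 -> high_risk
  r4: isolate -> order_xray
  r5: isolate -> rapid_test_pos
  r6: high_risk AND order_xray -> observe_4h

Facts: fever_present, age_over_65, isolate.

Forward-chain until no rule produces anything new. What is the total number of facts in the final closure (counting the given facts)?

Round 1 fires r3, r4, r5, giving high_risk, order_xray, rapid_test_pos.
Round 2 fires r1, r6, giving cough, observe_4h.
Closure: {age_over_65, cough, fever_present, high_risk, isolate, observe_4h, order_xray, rapid_test_pos} — 8 facts.

8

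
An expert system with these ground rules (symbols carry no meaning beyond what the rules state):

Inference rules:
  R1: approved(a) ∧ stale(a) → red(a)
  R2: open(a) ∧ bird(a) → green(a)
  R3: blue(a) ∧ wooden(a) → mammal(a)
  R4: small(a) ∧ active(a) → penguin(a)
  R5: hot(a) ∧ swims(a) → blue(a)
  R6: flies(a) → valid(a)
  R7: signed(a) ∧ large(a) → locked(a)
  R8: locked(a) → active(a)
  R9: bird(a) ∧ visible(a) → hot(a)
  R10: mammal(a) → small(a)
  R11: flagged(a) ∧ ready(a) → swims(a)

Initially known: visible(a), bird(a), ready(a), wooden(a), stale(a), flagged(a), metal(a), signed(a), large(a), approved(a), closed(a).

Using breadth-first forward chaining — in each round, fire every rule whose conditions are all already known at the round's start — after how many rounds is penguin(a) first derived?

5

Round 1 fires R1, R7, R9, R11, giving red(a), locked(a), hot(a), swims(a).
Round 2 fires R5, R8, giving blue(a), active(a).
Round 3 fires R3, giving mammal(a).
Round 4 fires R10, giving small(a).
Round 5 fires R4, giving penguin(a).
penguin(a) first appears in round 5.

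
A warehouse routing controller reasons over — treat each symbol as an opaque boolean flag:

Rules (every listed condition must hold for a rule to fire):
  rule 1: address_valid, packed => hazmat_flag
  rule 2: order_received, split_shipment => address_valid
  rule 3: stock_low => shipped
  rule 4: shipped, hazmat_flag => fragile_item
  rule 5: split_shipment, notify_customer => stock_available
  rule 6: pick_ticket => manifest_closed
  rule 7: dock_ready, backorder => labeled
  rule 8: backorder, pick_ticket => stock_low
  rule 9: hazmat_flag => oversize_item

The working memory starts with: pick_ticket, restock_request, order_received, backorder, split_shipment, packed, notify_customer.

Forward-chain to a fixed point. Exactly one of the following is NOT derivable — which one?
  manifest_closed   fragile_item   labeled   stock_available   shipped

Round 1: rule 2 [order_received, split_shipment => address_valid]; rule 5 [split_shipment, notify_customer => stock_available]; rule 6 [pick_ticket => manifest_closed]; rule 8 [backorder, pick_ticket => stock_low]. Adds address_valid, stock_available, manifest_closed, stock_low.
Round 2: rule 1 [address_valid, packed => hazmat_flag]; rule 3 [stock_low => shipped]. Adds hazmat_flag, shipped.
Round 3: rule 4 [shipped, hazmat_flag => fragile_item]; rule 9 [hazmat_flag => oversize_item]. Adds fragile_item, oversize_item.
Derived: stock_available (round 1), shipped (round 2), fragile_item (round 3), manifest_closed (round 1). labeled never appears in any round.

labeled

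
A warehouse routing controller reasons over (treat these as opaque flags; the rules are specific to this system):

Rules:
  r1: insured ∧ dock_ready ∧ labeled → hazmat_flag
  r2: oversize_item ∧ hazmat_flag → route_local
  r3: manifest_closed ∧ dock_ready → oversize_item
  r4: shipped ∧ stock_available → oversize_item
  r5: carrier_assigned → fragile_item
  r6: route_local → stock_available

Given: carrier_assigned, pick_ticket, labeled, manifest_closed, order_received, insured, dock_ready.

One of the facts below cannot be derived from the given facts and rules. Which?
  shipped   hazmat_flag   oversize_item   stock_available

shipped

Round 1 fires r1, r3, r5, giving hazmat_flag, oversize_item, fragile_item.
Round 2 fires r2, giving route_local.
Round 3 fires r6, giving stock_available.
Derived: hazmat_flag (round 1), oversize_item (round 1), stock_available (round 3). shipped never appears in any round.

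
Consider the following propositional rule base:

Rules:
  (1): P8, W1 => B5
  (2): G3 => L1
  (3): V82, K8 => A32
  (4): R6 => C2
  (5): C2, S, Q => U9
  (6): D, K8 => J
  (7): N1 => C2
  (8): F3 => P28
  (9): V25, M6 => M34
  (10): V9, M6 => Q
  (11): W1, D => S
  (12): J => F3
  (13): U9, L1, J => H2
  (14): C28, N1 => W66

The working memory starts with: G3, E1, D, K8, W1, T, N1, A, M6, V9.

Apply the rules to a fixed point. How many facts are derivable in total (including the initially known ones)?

19

Round 1: (2) [G3 => L1]; (6) [D, K8 => J]; (7) [N1 => C2]; (10) [V9, M6 => Q]; (11) [W1, D => S]. Adds L1, J, C2, Q, S.
Round 2: (5) [C2, S, Q => U9]; (12) [J => F3]. Adds U9, F3.
Round 3: (8) [F3 => P28]; (13) [U9, L1, J => H2]. Adds P28, H2.
Closure: {A, C2, D, E1, F3, G3, H2, J, K8, L1, M6, N1, P28, Q, S, T, U9, V9, W1} — 19 facts.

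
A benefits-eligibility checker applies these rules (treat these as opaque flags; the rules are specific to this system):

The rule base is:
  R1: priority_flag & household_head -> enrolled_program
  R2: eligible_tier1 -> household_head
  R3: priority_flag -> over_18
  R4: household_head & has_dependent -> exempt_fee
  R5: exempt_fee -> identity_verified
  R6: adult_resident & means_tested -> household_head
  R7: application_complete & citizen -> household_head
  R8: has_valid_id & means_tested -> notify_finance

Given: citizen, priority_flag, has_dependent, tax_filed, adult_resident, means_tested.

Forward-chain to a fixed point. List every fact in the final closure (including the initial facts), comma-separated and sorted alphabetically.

Round 1: R3 [priority_flag -> over_18]; R6 [adult_resident & means_tested -> household_head]. New: over_18, household_head.
Round 2: R1 [priority_flag & household_head -> enrolled_program]; R4 [household_head & has_dependent -> exempt_fee]. New: enrolled_program, exempt_fee.
Round 3: R5 [exempt_fee -> identity_verified]. New: identity_verified.

adult_resident, citizen, enrolled_program, exempt_fee, has_dependent, household_head, identity_verified, means_tested, over_18, priority_flag, tax_filed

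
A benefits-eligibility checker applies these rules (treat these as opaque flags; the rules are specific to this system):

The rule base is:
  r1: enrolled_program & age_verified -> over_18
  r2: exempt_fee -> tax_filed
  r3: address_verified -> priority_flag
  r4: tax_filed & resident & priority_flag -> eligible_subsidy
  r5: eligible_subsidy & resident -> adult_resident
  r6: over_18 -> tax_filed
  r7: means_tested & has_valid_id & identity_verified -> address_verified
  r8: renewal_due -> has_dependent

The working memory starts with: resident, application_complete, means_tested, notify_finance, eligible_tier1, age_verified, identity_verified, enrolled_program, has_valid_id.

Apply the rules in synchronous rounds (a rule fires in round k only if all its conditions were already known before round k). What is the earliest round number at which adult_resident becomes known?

Round 1 — r1, r7, derive over_18, address_verified.
Round 2 — r3, r6, derive priority_flag, tax_filed.
Round 3 — r4, derive eligible_subsidy.
Round 4 — r5, derive adult_resident.
adult_resident first appears in round 4.

4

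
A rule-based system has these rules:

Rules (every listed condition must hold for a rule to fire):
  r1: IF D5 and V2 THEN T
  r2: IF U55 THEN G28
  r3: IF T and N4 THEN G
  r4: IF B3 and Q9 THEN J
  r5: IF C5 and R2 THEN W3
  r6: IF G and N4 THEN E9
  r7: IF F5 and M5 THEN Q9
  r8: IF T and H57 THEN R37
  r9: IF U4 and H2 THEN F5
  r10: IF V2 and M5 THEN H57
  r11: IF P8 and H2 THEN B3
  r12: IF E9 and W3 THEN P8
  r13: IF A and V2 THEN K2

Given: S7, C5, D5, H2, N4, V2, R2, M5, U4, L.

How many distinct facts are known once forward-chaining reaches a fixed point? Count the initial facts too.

Round 1 fires r1, r5, r9, r10, giving T, W3, F5, H57.
Round 2 fires r3, r7, r8, giving G, Q9, R37.
Round 3 fires r6, giving E9.
Round 4 fires r12, giving P8.
Round 5 fires r11, giving B3.
Round 6 fires r4, giving J.
Closure: {B3, C5, D5, E9, F5, G, H2, H57, J, L, M5, N4, P8, Q9, R2, R37, S7, T, U4, V2, W3} — 21 facts.

21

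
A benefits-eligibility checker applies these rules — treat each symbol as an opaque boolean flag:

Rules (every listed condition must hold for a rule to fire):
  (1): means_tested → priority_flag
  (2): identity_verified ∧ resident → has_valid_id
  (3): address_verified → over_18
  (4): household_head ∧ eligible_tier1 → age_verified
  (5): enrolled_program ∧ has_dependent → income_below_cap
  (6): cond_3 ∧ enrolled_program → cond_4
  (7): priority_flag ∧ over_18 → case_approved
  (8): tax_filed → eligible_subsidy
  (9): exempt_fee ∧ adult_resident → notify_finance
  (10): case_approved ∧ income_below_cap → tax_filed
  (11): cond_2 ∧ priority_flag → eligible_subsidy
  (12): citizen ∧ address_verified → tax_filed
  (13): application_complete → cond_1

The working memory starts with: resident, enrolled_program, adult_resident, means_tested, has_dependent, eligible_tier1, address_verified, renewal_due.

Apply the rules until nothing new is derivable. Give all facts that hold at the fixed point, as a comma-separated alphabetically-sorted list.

Round 1: (1) [means_tested → priority_flag]; (3) [address_verified → over_18]; (5) [enrolled_program ∧ has_dependent → income_below_cap]. New: priority_flag, over_18, income_below_cap.
Round 2: (7) [priority_flag ∧ over_18 → case_approved]. New: case_approved.
Round 3: (10) [case_approved ∧ income_below_cap → tax_filed]. New: tax_filed.
Round 4: (8) [tax_filed → eligible_subsidy]. New: eligible_subsidy.

address_verified, adult_resident, case_approved, eligible_subsidy, eligible_tier1, enrolled_program, has_dependent, income_below_cap, means_tested, over_18, priority_flag, renewal_due, resident, tax_filed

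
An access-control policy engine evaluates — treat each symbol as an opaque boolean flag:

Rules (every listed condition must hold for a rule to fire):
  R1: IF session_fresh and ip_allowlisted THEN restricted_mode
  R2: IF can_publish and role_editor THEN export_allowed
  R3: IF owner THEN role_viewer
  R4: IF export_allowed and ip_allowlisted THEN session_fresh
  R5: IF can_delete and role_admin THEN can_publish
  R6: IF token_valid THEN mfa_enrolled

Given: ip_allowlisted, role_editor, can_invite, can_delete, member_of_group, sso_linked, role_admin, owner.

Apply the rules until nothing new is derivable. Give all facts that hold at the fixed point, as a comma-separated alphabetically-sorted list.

can_delete, can_invite, can_publish, export_allowed, ip_allowlisted, member_of_group, owner, restricted_mode, role_admin, role_editor, role_viewer, session_fresh, sso_linked

Round 1 — R3, R5, derive role_viewer, can_publish.
Round 2 — R2, derive export_allowed.
Round 3 — R4, derive session_fresh.
Round 4 — R1, derive restricted_mode.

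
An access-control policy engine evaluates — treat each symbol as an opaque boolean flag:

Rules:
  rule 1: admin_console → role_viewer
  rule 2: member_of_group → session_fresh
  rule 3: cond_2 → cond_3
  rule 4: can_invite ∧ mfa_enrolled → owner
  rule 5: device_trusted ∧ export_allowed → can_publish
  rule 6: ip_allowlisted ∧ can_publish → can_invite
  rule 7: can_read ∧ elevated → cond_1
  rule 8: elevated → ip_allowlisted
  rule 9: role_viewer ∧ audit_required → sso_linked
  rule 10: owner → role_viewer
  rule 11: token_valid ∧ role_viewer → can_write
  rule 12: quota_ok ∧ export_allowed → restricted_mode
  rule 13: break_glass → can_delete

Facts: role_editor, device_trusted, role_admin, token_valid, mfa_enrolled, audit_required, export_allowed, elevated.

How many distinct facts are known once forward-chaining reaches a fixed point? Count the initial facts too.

15

Round 1 fires rule 5, rule 8, giving can_publish, ip_allowlisted.
Round 2 fires rule 6, giving can_invite.
Round 3 fires rule 4, giving owner.
Round 4 fires rule 10, giving role_viewer.
Round 5 fires rule 9, rule 11, giving sso_linked, can_write.
Closure: {audit_required, can_invite, can_publish, can_write, device_trusted, elevated, export_allowed, ip_allowlisted, mfa_enrolled, owner, role_admin, role_editor, role_viewer, sso_linked, token_valid} — 15 facts.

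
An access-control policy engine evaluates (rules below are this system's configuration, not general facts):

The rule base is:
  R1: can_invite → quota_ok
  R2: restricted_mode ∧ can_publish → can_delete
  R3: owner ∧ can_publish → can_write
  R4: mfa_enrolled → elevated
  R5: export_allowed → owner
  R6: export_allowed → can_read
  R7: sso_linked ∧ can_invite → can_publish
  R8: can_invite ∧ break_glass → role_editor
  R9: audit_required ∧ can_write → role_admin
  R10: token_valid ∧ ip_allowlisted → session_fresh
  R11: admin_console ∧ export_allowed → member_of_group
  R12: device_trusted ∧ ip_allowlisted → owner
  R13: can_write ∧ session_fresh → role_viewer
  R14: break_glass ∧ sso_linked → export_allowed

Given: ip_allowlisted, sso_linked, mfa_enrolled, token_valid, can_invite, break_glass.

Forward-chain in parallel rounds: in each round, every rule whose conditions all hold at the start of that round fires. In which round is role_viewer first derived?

Round 1 fires R1, R4, R7, R8, R10, R14, giving quota_ok, elevated, can_publish, role_editor, session_fresh, export_allowed.
Round 2 fires R5, R6, giving owner, can_read.
Round 3 fires R3, giving can_write.
Round 4 fires R13, giving role_viewer.
role_viewer first appears in round 4.

4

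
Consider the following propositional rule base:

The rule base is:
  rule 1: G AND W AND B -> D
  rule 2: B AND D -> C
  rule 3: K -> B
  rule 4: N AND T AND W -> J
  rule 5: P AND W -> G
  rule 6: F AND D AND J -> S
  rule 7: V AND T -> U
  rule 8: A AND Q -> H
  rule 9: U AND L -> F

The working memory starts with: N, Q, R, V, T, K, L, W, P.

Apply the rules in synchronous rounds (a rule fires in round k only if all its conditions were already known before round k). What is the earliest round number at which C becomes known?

3

Round 1: rule 3 [K -> B]; rule 4 [N AND T AND W -> J]; rule 5 [P AND W -> G]; rule 7 [V AND T -> U]. New: B, J, G, U.
Round 2: rule 1 [G AND W AND B -> D]; rule 9 [U AND L -> F]. New: D, F.
Round 3: rule 2 [B AND D -> C]; rule 6 [F AND D AND J -> S]. New: C, S.
C first appears in round 3.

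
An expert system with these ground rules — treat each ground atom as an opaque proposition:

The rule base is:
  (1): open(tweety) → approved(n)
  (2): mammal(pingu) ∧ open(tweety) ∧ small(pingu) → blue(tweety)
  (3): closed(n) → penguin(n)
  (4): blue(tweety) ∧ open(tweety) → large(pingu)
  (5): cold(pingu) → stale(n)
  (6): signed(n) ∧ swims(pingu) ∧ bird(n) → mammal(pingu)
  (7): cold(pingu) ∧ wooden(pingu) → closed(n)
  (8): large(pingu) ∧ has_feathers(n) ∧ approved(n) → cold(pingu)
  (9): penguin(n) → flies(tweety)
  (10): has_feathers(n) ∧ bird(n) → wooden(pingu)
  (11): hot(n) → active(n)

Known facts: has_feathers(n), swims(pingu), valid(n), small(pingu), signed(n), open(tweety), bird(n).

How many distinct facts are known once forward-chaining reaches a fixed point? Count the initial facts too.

17

Round 1 — (1), (6), (10), derive approved(n), mammal(pingu), wooden(pingu).
Round 2 — (2), derive blue(tweety).
Round 3 — (4), derive large(pingu).
Round 4 — (8), derive cold(pingu).
Round 5 — (5), (7), derive stale(n), closed(n).
Round 6 — (3), derive penguin(n).
Round 7 — (9), derive flies(tweety).
Closure: {approved(n), bird(n), blue(tweety), closed(n), cold(pingu), flies(tweety), has_feathers(n), large(pingu), mammal(pingu), open(tweety), penguin(n), signed(n), small(pingu), stale(n), swims(pingu), valid(n), wooden(pingu)} — 17 facts.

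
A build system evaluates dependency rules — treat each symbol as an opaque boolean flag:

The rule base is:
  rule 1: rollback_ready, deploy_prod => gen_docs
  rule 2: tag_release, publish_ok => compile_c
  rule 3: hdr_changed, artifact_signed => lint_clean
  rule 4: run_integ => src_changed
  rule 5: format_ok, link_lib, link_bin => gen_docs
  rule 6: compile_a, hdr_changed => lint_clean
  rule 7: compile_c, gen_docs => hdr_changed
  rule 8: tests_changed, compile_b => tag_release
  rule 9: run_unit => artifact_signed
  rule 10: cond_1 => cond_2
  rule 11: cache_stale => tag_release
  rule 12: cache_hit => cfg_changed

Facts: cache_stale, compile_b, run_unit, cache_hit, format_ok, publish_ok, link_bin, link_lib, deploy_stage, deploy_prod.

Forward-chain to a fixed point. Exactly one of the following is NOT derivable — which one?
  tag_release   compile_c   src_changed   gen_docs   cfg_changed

src_changed

Round 1: rule 5 [format_ok, link_lib, link_bin => gen_docs]; rule 9 [run_unit => artifact_signed]; rule 11 [cache_stale => tag_release]; rule 12 [cache_hit => cfg_changed]. New: gen_docs, artifact_signed, tag_release, cfg_changed.
Round 2: rule 2 [tag_release, publish_ok => compile_c]. New: compile_c.
Round 3: rule 7 [compile_c, gen_docs => hdr_changed]. New: hdr_changed.
Round 4: rule 3 [hdr_changed, artifact_signed => lint_clean]. New: lint_clean.
Derived: tag_release (round 1), gen_docs (round 1), compile_c (round 2), cfg_changed (round 1). src_changed never appears in any round.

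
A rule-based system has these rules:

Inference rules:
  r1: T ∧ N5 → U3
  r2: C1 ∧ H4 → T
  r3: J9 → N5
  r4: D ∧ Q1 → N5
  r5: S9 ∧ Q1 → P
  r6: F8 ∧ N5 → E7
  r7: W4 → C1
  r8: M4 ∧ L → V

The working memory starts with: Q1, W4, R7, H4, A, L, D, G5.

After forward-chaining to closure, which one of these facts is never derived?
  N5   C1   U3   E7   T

[1] r4 [D ∧ Q1 → N5]; r7 [W4 → C1]. ⇒ new: N5, C1.
[2] r2 [C1 ∧ H4 → T]. ⇒ new: T.
[3] r1 [T ∧ N5 → U3]. ⇒ new: U3.
Derived: N5 (round 1), C1 (round 1), U3 (round 3), T (round 2). E7 never appears in any round.

E7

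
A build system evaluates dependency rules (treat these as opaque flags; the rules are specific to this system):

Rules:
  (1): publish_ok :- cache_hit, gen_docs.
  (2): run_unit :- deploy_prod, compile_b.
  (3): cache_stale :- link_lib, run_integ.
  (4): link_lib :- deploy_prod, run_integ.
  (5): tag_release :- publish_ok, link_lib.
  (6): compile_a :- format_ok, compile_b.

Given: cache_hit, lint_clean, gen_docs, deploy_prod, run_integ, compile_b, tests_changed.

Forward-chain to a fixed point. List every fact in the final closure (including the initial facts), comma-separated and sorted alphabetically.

Round 1 fires (1), (2), (4), giving publish_ok, run_unit, link_lib.
Round 2 fires (3), (5), giving cache_stale, tag_release.

cache_hit, cache_stale, compile_b, deploy_prod, gen_docs, link_lib, lint_clean, publish_ok, run_integ, run_unit, tag_release, tests_changed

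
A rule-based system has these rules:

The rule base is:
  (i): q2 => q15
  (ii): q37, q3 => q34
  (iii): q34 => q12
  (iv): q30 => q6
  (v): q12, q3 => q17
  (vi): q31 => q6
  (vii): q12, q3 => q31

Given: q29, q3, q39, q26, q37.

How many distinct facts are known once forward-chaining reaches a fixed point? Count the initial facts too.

10

Round 1: (ii) [q37, q3 => q34]. New: q34.
Round 2: (iii) [q34 => q12]. New: q12.
Round 3: (v) [q12, q3 => q17]; (vii) [q12, q3 => q31]. New: q17, q31.
Round 4: (vi) [q31 => q6]. New: q6.
Closure: {q12, q17, q26, q29, q3, q31, q34, q37, q39, q6} — 10 facts.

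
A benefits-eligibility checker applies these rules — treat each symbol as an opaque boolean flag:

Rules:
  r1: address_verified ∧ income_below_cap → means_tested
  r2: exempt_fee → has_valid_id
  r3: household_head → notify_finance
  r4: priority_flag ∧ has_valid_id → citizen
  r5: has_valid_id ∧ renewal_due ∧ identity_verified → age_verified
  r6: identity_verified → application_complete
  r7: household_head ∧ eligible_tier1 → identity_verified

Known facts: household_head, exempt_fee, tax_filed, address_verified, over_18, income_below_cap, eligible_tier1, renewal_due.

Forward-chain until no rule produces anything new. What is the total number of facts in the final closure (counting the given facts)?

Round 1 — r1, r2, r3, r7, derive means_tested, has_valid_id, notify_finance, identity_verified.
Round 2 — r5, r6, derive age_verified, application_complete.
Closure: {address_verified, age_verified, application_complete, eligible_tier1, exempt_fee, has_valid_id, household_head, identity_verified, income_below_cap, means_tested, notify_finance, over_18, renewal_due, tax_filed} — 14 facts.

14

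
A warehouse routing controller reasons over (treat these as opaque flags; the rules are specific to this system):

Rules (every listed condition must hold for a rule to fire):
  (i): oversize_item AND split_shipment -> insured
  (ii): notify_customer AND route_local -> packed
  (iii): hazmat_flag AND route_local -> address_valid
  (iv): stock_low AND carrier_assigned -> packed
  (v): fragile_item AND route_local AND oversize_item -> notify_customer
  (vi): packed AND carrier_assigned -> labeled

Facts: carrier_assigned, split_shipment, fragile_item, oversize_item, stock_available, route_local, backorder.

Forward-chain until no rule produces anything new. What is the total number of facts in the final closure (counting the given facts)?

11

Round 1 fires (i), (v), giving insured, notify_customer.
Round 2 fires (ii), giving packed.
Round 3 fires (vi), giving labeled.
Closure: {backorder, carrier_assigned, fragile_item, insured, labeled, notify_customer, oversize_item, packed, route_local, split_shipment, stock_available} — 11 facts.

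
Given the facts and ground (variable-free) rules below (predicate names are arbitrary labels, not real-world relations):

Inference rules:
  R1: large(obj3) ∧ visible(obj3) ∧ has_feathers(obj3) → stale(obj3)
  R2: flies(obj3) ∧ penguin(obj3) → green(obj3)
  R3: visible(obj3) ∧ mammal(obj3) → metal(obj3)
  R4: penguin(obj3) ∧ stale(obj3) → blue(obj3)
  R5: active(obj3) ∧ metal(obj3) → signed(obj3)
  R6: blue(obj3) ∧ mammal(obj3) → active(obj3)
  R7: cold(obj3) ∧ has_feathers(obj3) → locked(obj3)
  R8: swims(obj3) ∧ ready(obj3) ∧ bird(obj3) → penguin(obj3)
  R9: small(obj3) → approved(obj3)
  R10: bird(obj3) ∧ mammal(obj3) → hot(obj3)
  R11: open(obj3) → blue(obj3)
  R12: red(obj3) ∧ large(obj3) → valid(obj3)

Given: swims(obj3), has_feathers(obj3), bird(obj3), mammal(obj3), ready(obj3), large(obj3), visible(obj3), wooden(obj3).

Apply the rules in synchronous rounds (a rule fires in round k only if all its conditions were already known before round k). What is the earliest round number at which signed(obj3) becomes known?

Round 1: R1 [large(obj3) ∧ visible(obj3) ∧ has_feathers(obj3) → stale(obj3)]; R3 [visible(obj3) ∧ mammal(obj3) → metal(obj3)]; R8 [swims(obj3) ∧ ready(obj3) ∧ bird(obj3) → penguin(obj3)]; R10 [bird(obj3) ∧ mammal(obj3) → hot(obj3)]. New: stale(obj3), metal(obj3), penguin(obj3), hot(obj3).
Round 2: R4 [penguin(obj3) ∧ stale(obj3) → blue(obj3)]. New: blue(obj3).
Round 3: R6 [blue(obj3) ∧ mammal(obj3) → active(obj3)]. New: active(obj3).
Round 4: R5 [active(obj3) ∧ metal(obj3) → signed(obj3)]. New: signed(obj3).
signed(obj3) first appears in round 4.

4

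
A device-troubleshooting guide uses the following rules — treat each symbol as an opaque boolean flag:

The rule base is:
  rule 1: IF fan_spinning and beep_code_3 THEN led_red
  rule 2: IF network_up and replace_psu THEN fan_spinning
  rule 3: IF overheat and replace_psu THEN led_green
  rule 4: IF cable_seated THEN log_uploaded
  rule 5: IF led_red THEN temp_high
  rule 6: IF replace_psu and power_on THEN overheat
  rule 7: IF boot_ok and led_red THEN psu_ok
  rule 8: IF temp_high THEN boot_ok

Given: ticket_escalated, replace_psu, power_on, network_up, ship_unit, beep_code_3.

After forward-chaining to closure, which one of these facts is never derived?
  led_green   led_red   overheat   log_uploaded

log_uploaded

Round 1 fires rule 2, rule 6, giving fan_spinning, overheat.
Round 2 fires rule 1, rule 3, giving led_red, led_green.
Round 3 fires rule 5, giving temp_high.
Round 4 fires rule 8, giving boot_ok.
Round 5 fires rule 7, giving psu_ok.
Derived: led_green (round 2), overheat (round 1), led_red (round 2). log_uploaded never appears in any round.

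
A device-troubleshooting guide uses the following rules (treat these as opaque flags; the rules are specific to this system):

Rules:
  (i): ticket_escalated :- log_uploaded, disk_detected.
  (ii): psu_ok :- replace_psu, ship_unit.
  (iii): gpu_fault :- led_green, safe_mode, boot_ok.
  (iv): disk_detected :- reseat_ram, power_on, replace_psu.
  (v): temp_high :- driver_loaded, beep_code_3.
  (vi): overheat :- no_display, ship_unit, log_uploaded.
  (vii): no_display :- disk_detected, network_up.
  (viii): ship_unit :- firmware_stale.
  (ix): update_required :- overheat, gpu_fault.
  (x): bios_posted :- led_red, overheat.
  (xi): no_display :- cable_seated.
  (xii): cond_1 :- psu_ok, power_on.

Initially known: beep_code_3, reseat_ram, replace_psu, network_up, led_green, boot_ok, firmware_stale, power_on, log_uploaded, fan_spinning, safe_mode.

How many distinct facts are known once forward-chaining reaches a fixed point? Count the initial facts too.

20

Round 1: (iii) [gpu_fault :- led_green, safe_mode, boot_ok.]; (iv) [disk_detected :- reseat_ram, power_on, replace_psu.]; (viii) [ship_unit :- firmware_stale.]. Adds gpu_fault, disk_detected, ship_unit.
Round 2: (i) [ticket_escalated :- log_uploaded, disk_detected.]; (ii) [psu_ok :- replace_psu, ship_unit.]; (vii) [no_display :- disk_detected, network_up.]. Adds ticket_escalated, psu_ok, no_display.
Round 3: (vi) [overheat :- no_display, ship_unit, log_uploaded.]; (xii) [cond_1 :- psu_ok, power_on.]. Adds overheat, cond_1.
Round 4: (ix) [update_required :- overheat, gpu_fault.]. Adds update_required.
Closure: {beep_code_3, boot_ok, cond_1, disk_detected, fan_spinning, firmware_stale, gpu_fault, led_green, log_uploaded, network_up, no_display, overheat, power_on, psu_ok, replace_psu, reseat_ram, safe_mode, ship_unit, ticket_escalated, update_required} — 20 facts.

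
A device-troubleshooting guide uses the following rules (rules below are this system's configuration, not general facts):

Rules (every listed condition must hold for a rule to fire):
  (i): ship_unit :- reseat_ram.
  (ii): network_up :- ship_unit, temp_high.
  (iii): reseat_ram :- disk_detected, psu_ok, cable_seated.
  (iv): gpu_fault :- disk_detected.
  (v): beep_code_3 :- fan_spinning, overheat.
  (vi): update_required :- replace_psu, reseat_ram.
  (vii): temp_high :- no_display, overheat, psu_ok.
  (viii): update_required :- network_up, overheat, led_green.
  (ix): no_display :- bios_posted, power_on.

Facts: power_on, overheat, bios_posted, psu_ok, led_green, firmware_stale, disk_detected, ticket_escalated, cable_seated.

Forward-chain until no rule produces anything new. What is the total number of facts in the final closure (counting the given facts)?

Round 1 — (iii), (iv), (ix), derive reseat_ram, gpu_fault, no_display.
Round 2 — (i), (vii), derive ship_unit, temp_high.
Round 3 — (ii), derive network_up.
Round 4 — (viii), derive update_required.
Closure: {bios_posted, cable_seated, disk_detected, firmware_stale, gpu_fault, led_green, network_up, no_display, overheat, power_on, psu_ok, reseat_ram, ship_unit, temp_high, ticket_escalated, update_required} — 16 facts.

16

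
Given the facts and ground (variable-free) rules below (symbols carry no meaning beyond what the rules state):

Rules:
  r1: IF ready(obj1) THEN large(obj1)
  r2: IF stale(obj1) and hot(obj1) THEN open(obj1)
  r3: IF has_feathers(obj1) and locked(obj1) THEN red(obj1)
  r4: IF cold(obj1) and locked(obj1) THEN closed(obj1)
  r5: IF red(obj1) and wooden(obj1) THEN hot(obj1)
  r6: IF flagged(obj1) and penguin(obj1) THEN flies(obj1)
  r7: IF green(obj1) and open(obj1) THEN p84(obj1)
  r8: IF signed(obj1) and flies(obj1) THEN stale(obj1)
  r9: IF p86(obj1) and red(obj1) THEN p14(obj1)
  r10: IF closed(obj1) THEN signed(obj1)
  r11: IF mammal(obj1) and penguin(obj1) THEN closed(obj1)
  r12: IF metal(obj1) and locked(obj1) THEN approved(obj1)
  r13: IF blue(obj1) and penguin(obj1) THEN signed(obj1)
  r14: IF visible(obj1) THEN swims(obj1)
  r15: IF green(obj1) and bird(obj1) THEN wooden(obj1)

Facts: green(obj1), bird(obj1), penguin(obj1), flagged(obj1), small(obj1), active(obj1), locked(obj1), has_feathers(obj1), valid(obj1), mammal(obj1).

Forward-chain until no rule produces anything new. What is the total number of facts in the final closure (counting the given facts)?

19

Round 1: r3 [IF has_feathers(obj1) and locked(obj1) THEN red(obj1)]; r6 [IF flagged(obj1) and penguin(obj1) THEN flies(obj1)]; r11 [IF mammal(obj1) and penguin(obj1) THEN closed(obj1)]; r15 [IF green(obj1) and bird(obj1) THEN wooden(obj1)]. New: red(obj1), flies(obj1), closed(obj1), wooden(obj1).
Round 2: r5 [IF red(obj1) and wooden(obj1) THEN hot(obj1)]; r10 [IF closed(obj1) THEN signed(obj1)]. New: hot(obj1), signed(obj1).
Round 3: r8 [IF signed(obj1) and flies(obj1) THEN stale(obj1)]. New: stale(obj1).
Round 4: r2 [IF stale(obj1) and hot(obj1) THEN open(obj1)]. New: open(obj1).
Round 5: r7 [IF green(obj1) and open(obj1) THEN p84(obj1)]. New: p84(obj1).
Closure: {active(obj1), bird(obj1), closed(obj1), flagged(obj1), flies(obj1), green(obj1), has_feathers(obj1), hot(obj1), locked(obj1), mammal(obj1), open(obj1), p84(obj1), penguin(obj1), red(obj1), signed(obj1), small(obj1), stale(obj1), valid(obj1), wooden(obj1)} — 19 facts.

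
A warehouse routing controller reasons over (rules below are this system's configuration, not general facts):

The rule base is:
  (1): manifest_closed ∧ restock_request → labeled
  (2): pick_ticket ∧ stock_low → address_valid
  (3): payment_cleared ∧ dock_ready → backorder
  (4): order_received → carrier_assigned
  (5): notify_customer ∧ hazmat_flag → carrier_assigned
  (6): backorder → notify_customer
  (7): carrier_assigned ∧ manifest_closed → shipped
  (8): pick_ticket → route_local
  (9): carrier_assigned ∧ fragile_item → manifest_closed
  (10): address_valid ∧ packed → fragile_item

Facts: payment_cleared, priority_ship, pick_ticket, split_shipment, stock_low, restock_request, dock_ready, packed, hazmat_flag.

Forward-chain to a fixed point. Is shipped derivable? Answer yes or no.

yes

[1] (2) [pick_ticket ∧ stock_low → address_valid]; (3) [payment_cleared ∧ dock_ready → backorder]; (8) [pick_ticket → route_local]. ⇒ new: address_valid, backorder, route_local.
[2] (6) [backorder → notify_customer]; (10) [address_valid ∧ packed → fragile_item]. ⇒ new: notify_customer, fragile_item.
[3] (5) [notify_customer ∧ hazmat_flag → carrier_assigned]. ⇒ new: carrier_assigned.
[4] (9) [carrier_assigned ∧ fragile_item → manifest_closed]. ⇒ new: manifest_closed.
[5] (1) [manifest_closed ∧ restock_request → labeled]; (7) [carrier_assigned ∧ manifest_closed → shipped]. ⇒ new: labeled, shipped.
shipped appears in round 5, so it is derivable.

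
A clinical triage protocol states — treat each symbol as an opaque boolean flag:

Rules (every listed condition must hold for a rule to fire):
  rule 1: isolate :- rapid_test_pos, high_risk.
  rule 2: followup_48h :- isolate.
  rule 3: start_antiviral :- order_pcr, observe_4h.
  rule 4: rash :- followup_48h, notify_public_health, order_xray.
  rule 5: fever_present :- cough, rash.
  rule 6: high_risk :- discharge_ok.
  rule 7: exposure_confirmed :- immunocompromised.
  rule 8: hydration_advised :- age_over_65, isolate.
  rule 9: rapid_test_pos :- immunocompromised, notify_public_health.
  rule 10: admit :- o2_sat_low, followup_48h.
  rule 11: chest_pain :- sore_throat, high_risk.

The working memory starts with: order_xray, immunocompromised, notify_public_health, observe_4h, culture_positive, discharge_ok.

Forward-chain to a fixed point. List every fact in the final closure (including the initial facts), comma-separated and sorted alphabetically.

Round 1 — rule 6, rule 7, rule 9, derive high_risk, exposure_confirmed, rapid_test_pos.
Round 2 — rule 1, derive isolate.
Round 3 — rule 2, derive followup_48h.
Round 4 — rule 4, derive rash.

culture_positive, discharge_ok, exposure_confirmed, followup_48h, high_risk, immunocompromised, isolate, notify_public_health, observe_4h, order_xray, rapid_test_pos, rash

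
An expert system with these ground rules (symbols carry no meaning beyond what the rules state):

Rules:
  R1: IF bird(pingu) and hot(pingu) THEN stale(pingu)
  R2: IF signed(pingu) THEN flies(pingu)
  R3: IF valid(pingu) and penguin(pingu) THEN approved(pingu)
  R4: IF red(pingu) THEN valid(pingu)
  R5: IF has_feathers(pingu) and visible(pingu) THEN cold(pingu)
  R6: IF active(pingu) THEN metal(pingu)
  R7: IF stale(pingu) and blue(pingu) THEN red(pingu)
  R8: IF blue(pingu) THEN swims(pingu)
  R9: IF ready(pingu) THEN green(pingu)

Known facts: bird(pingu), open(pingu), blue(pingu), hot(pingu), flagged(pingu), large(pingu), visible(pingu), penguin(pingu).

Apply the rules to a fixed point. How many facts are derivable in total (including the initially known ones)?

13

Round 1: R1 [IF bird(pingu) and hot(pingu) THEN stale(pingu)]; R8 [IF blue(pingu) THEN swims(pingu)]. Adds stale(pingu), swims(pingu).
Round 2: R7 [IF stale(pingu) and blue(pingu) THEN red(pingu)]. Adds red(pingu).
Round 3: R4 [IF red(pingu) THEN valid(pingu)]. Adds valid(pingu).
Round 4: R3 [IF valid(pingu) and penguin(pingu) THEN approved(pingu)]. Adds approved(pingu).
Closure: {approved(pingu), bird(pingu), blue(pingu), flagged(pingu), hot(pingu), large(pingu), open(pingu), penguin(pingu), red(pingu), stale(pingu), swims(pingu), valid(pingu), visible(pingu)} — 13 facts.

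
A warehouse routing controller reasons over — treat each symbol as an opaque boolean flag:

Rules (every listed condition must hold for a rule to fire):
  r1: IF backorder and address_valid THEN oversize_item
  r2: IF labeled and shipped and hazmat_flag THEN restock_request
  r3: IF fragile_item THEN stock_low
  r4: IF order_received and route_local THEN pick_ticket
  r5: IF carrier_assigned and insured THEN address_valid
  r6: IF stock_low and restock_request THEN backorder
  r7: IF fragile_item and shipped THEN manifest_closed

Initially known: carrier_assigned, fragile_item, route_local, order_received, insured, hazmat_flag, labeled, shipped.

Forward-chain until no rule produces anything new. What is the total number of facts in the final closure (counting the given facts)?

Round 1 fires r2, r3, r4, r5, r7, giving restock_request, stock_low, pick_ticket, address_valid, manifest_closed.
Round 2 fires r6, giving backorder.
Round 3 fires r1, giving oversize_item.
Closure: {address_valid, backorder, carrier_assigned, fragile_item, hazmat_flag, insured, labeled, manifest_closed, order_received, oversize_item, pick_ticket, restock_request, route_local, shipped, stock_low} — 15 facts.

15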